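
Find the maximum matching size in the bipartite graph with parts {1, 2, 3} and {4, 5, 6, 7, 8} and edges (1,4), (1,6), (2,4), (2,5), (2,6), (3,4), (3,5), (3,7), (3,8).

Step 1: List the neighbors of each left vertex:
  1: 4, 6
  2: 4, 5, 6
  3: 4, 5, 7, 8

Step 2: Greedily match left vertices, then look for augmenting paths:
  Match 1 -- 4
  Match 2 -- 5
  Match 3 -- 7
  No augmenting path remains.

Step 3: Verify this is maximum:
  Matching size 3 = min(|L|, |R|) = min(3, 5), which is an upper bound, so this matching is maximum.

Maximum matching: {(1,4), (2,5), (3,7)}
Size: 3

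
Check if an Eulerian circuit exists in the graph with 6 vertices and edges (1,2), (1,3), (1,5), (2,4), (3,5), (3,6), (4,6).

Step 1: Find the degree of each vertex:
  deg(1) = 3
  deg(2) = 2
  deg(3) = 3
  deg(4) = 2
  deg(5) = 2
  deg(6) = 2

Step 2: Count vertices with odd degree:
  Odd-degree vertices: 1, 3 (2 total)

Step 3: Apply Euler's theorem:
  - Eulerian circuit exists iff graph is connected and all vertices have even degree
  - Eulerian path exists iff graph is connected and has 0 or 2 odd-degree vertices

Graph is connected with exactly 2 odd-degree vertices (1, 3).
Eulerian path exists (starting and ending at the odd-degree vertices), but no Eulerian circuit.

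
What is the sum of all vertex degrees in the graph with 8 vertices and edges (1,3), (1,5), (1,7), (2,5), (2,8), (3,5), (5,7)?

Step 1: Count edges incident to each vertex:
  deg(1) = 3 (neighbors: 3, 5, 7)
  deg(2) = 2 (neighbors: 5, 8)
  deg(3) = 2 (neighbors: 1, 5)
  deg(4) = 0 (neighbors: none)
  deg(5) = 4 (neighbors: 1, 2, 3, 7)
  deg(6) = 0 (neighbors: none)
  deg(7) = 2 (neighbors: 1, 5)
  deg(8) = 1 (neighbors: 2)

Step 2: Sum all degrees:
  3 + 2 + 2 + 0 + 4 + 0 + 2 + 1 = 14

Verification: sum of degrees = 2 * |E| = 2 * 7 = 14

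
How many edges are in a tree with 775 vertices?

A tree on n vertices always has exactly n - 1 edges.
For n = 775: edges = 775 - 1 = 774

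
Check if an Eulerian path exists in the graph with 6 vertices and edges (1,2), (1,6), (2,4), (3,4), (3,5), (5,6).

Step 1: Find the degree of each vertex:
  deg(1) = 2
  deg(2) = 2
  deg(3) = 2
  deg(4) = 2
  deg(5) = 2
  deg(6) = 2

Step 2: Count vertices with odd degree:
  All vertices have even degree (0 odd-degree vertices)

Step 3: Apply Euler's theorem:
  - Eulerian circuit exists iff graph is connected and all vertices have even degree
  - Eulerian path exists iff graph is connected and has 0 or 2 odd-degree vertices

Graph is connected with 0 odd-degree vertices.
Both Eulerian circuit and Eulerian path exist.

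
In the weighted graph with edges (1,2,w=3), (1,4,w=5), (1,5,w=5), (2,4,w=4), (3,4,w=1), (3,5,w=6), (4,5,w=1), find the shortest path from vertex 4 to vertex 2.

Step 1: Build adjacency list with weights:
  1: 2(w=3), 4(w=5), 5(w=5)
  2: 1(w=3), 4(w=4)
  3: 4(w=1), 5(w=6)
  4: 1(w=5), 2(w=4), 3(w=1), 5(w=1)
  5: 1(w=5), 3(w=6), 4(w=1)

Step 2: Apply Dijkstra's algorithm from vertex 4:
  Visit vertex 4 (distance=0)
    Update dist[1] = 5
    Update dist[2] = 4
    Update dist[3] = 1
    Update dist[5] = 1
  Visit vertex 3 (distance=1)
  Visit vertex 5 (distance=1)
  Visit vertex 2 (distance=4)

Step 3: Shortest path: 4 -> 2
Total weight: 4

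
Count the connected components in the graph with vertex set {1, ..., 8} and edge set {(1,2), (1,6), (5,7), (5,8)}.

Step 1: Build adjacency list from edges:
  1: 2, 6
  2: 1
  3: (none)
  4: (none)
  5: 7, 8
  6: 1
  7: 5
  8: 5

Step 2: Run BFS/DFS from vertex 1:
  Visited: {1, 2, 6}
  Reached 3 of 8 vertices

Step 3: Only 3 of 8 vertices reached. Graph is disconnected.
Connected components: {1, 2, 6}, {3}, {4}, {5, 7, 8}
Number of connected components: 4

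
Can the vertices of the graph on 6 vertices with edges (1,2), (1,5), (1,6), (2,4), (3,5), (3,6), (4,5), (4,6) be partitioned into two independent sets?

Step 1: Attempt 2-coloring using BFS:
  Start at vertex 1, assign color 0
  Color vertex 2 with color 1 (neighbor of 1)
  Color vertex 5 with color 1 (neighbor of 1)
  Color vertex 6 with color 1 (neighbor of 1)
  Color vertex 4 with color 0 (neighbor of 2)
  Color vertex 3 with color 0 (neighbor of 5)

Step 2: 2-coloring succeeded. No conflicts found.
  Set A (color 0): {1, 3, 4}
  Set B (color 1): {2, 5, 6}

The graph is bipartite with partition {1, 3, 4}, {2, 5, 6}.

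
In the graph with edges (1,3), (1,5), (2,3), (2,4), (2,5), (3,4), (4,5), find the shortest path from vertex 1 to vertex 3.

Step 1: Build adjacency list:
  1: 3, 5
  2: 3, 4, 5
  3: 1, 2, 4
  4: 2, 3, 5
  5: 1, 2, 4

Step 2: BFS from vertex 1 to find shortest path to 3:
  vertex 3 reached at distance 1

Step 3: Shortest path: 1 -> 3
Path length: 1 edge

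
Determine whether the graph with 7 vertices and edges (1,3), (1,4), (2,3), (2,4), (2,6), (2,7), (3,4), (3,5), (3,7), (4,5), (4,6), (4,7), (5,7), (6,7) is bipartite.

Step 1: Attempt 2-coloring using BFS:
  Start at vertex 1, assign color 0
  Color vertex 3 with color 1 (neighbor of 1)
  Color vertex 4 with color 1 (neighbor of 1)
  Color vertex 2 with color 0 (neighbor of 3)

Step 2: Conflict found! Vertices 3 and 4 are adjacent but have the same color.
This means the graph contains an odd cycle.

The graph is NOT bipartite.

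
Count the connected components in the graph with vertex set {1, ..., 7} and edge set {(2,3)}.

Step 1: Build adjacency list from edges:
  1: (none)
  2: 3
  3: 2
  4: (none)
  5: (none)
  6: (none)
  7: (none)

Step 2: Run BFS/DFS from vertex 1:
  Visited: {1}
  Reached 1 of 7 vertices

Step 3: Only 1 of 7 vertices reached. Graph is disconnected.
Connected components: {1}, {2, 3}, {4}, {5}, {6}, {7}
Number of connected components: 6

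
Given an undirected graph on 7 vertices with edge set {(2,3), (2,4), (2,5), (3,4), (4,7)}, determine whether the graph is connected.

Step 1: Build adjacency list from edges:
  1: (none)
  2: 3, 4, 5
  3: 2, 4
  4: 2, 3, 7
  5: 2
  6: (none)
  7: 4

Step 2: Run BFS/DFS from vertex 1:
  Visited: {1}
  Reached 1 of 7 vertices

Step 3: Only 1 of 7 vertices reached. Graph is disconnected.
Connected components: {1}, {2, 3, 4, 5, 7}, {6}
Answer: No, the graph is not connected (3 components).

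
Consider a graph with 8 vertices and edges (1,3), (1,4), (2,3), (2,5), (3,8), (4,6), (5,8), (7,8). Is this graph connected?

Step 1: Build adjacency list from edges:
  1: 3, 4
  2: 3, 5
  3: 1, 2, 8
  4: 1, 6
  5: 2, 8
  6: 4
  7: 8
  8: 3, 5, 7

Step 2: Run BFS/DFS from vertex 1:
  Visited: {1, 3, 4, 2, 8, 6, 5, 7}
  Reached 8 of 8 vertices

Step 3: All 8 vertices reached from vertex 1, so the graph is connected.
Answer: Yes, the graph is connected.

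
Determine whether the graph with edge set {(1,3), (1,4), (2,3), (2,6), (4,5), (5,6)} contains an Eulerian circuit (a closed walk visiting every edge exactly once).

Step 1: Find the degree of each vertex:
  deg(1) = 2
  deg(2) = 2
  deg(3) = 2
  deg(4) = 2
  deg(5) = 2
  deg(6) = 2

Step 2: Count vertices with odd degree:
  All vertices have even degree (0 odd-degree vertices)

Step 3: Apply Euler's theorem:
  - Eulerian circuit exists iff graph is connected and all vertices have even degree
  - Eulerian path exists iff graph is connected and has 0 or 2 odd-degree vertices

Graph is connected with 0 odd-degree vertices.
Both Eulerian circuit and Eulerian path exist.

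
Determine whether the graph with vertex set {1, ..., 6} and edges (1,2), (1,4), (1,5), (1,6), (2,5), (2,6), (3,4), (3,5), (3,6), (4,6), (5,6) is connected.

Step 1: Build adjacency list from edges:
  1: 2, 4, 5, 6
  2: 1, 5, 6
  3: 4, 5, 6
  4: 1, 3, 6
  5: 1, 2, 3, 6
  6: 1, 2, 3, 4, 5

Step 2: Run BFS/DFS from vertex 1:
  Visited: {1, 2, 4, 5, 6, 3}
  Reached 6 of 6 vertices

Step 3: All 6 vertices reached from vertex 1, so the graph is connected.
Answer: Yes, the graph is connected.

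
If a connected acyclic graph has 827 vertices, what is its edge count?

A tree on n vertices always has exactly n - 1 edges.
For n = 827: edges = 827 - 1 = 826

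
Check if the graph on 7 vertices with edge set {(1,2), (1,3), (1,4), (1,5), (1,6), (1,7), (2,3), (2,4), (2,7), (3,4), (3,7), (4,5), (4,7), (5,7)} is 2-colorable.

Step 1: Attempt 2-coloring using BFS:
  Start at vertex 1, assign color 0
  Color vertex 2 with color 1 (neighbor of 1)
  Color vertex 3 with color 1 (neighbor of 1)
  Color vertex 4 with color 1 (neighbor of 1)
  Color vertex 5 with color 1 (neighbor of 1)
  Color vertex 6 with color 1 (neighbor of 1)
  Color vertex 7 with color 1 (neighbor of 1)

Step 2: Conflict found! Vertices 2 and 3 are adjacent but have the same color.
This means the graph contains an odd cycle.

The graph is NOT bipartite.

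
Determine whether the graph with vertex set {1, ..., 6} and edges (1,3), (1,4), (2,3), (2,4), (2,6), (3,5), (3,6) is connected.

Step 1: Build adjacency list from edges:
  1: 3, 4
  2: 3, 4, 6
  3: 1, 2, 5, 6
  4: 1, 2
  5: 3
  6: 2, 3

Step 2: Run BFS/DFS from vertex 1:
  Visited: {1, 3, 4, 2, 5, 6}
  Reached 6 of 6 vertices

Step 3: All 6 vertices reached from vertex 1, so the graph is connected.
Answer: Yes, the graph is connected.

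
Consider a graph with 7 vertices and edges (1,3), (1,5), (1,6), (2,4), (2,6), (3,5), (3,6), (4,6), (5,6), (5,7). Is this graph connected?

Step 1: Build adjacency list from edges:
  1: 3, 5, 6
  2: 4, 6
  3: 1, 5, 6
  4: 2, 6
  5: 1, 3, 6, 7
  6: 1, 2, 3, 4, 5
  7: 5

Step 2: Run BFS/DFS from vertex 1:
  Visited: {1, 3, 5, 6, 7, 2, 4}
  Reached 7 of 7 vertices

Step 3: All 7 vertices reached from vertex 1, so the graph is connected.
Answer: Yes, the graph is connected.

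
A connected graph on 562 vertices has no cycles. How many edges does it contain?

A tree on n vertices always has exactly n - 1 edges.
For n = 562: edges = 562 - 1 = 561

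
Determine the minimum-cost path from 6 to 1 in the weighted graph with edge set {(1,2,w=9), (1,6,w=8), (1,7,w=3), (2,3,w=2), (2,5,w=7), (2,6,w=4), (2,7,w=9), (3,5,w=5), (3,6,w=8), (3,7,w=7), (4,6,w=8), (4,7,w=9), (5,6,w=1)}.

Step 1: Build adjacency list with weights:
  1: 2(w=9), 6(w=8), 7(w=3)
  2: 1(w=9), 3(w=2), 5(w=7), 6(w=4), 7(w=9)
  3: 2(w=2), 5(w=5), 6(w=8), 7(w=7)
  4: 6(w=8), 7(w=9)
  5: 2(w=7), 3(w=5), 6(w=1)
  6: 1(w=8), 2(w=4), 3(w=8), 4(w=8), 5(w=1)
  7: 1(w=3), 2(w=9), 3(w=7), 4(w=9)

Step 2: Apply Dijkstra's algorithm from vertex 6:
  Visit vertex 6 (distance=0)
    Update dist[1] = 8
    Update dist[2] = 4
    Update dist[3] = 8
    Update dist[4] = 8
    Update dist[5] = 1
  Visit vertex 5 (distance=1)
    Update dist[3] = 6
  Visit vertex 2 (distance=4)
    Update dist[7] = 13
  Visit vertex 3 (distance=6)
  Visit vertex 1 (distance=8)
    Update dist[7] = 11

Step 3: Shortest path: 6 -> 1
Total weight: 8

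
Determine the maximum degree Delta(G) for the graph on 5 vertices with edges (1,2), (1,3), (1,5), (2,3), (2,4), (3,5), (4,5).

Step 1: Count edges incident to each vertex:
  deg(1) = 3 (neighbors: 2, 3, 5)
  deg(2) = 3 (neighbors: 1, 3, 4)
  deg(3) = 3 (neighbors: 1, 2, 5)
  deg(4) = 2 (neighbors: 2, 5)
  deg(5) = 3 (neighbors: 1, 3, 4)

Step 2: Find maximum:
  max(3, 3, 3, 2, 3) = 3 (vertex 1)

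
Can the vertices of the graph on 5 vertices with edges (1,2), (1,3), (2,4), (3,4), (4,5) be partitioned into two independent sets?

Step 1: Attempt 2-coloring using BFS:
  Start at vertex 1, assign color 0
  Color vertex 2 with color 1 (neighbor of 1)
  Color vertex 3 with color 1 (neighbor of 1)
  Color vertex 4 with color 0 (neighbor of 2)
  Color vertex 5 with color 1 (neighbor of 4)

Step 2: 2-coloring succeeded. No conflicts found.
  Set A (color 0): {1, 4}
  Set B (color 1): {2, 3, 5}

The graph is bipartite with partition {1, 4}, {2, 3, 5}.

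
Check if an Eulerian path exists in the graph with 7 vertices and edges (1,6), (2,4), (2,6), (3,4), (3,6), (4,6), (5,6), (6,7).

Step 1: Find the degree of each vertex:
  deg(1) = 1
  deg(2) = 2
  deg(3) = 2
  deg(4) = 3
  deg(5) = 1
  deg(6) = 6
  deg(7) = 1

Step 2: Count vertices with odd degree:
  Odd-degree vertices: 1, 4, 5, 7 (4 total)

Step 3: Apply Euler's theorem:
  - Eulerian circuit exists iff graph is connected and all vertices have even degree
  - Eulerian path exists iff graph is connected and has 0 or 2 odd-degree vertices

Graph has 4 odd-degree vertices (need 0 or 2).
Neither Eulerian path nor Eulerian circuit exists.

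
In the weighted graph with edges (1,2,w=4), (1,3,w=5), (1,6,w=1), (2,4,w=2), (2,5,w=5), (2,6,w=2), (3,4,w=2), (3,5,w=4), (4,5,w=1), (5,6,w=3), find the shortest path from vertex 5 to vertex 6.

Step 1: Build adjacency list with weights:
  1: 2(w=4), 3(w=5), 6(w=1)
  2: 1(w=4), 4(w=2), 5(w=5), 6(w=2)
  3: 1(w=5), 4(w=2), 5(w=4)
  4: 2(w=2), 3(w=2), 5(w=1)
  5: 2(w=5), 3(w=4), 4(w=1), 6(w=3)
  6: 1(w=1), 2(w=2), 5(w=3)

Step 2: Apply Dijkstra's algorithm from vertex 5:
  Visit vertex 5 (distance=0)
    Update dist[2] = 5
    Update dist[3] = 4
    Update dist[4] = 1
    Update dist[6] = 3
  Visit vertex 4 (distance=1)
    Update dist[2] = 3
    Update dist[3] = 3
  Visit vertex 2 (distance=3)
    Update dist[1] = 7
  Visit vertex 3 (distance=3)
  Visit vertex 6 (distance=3)
    Update dist[1] = 4

Step 3: Shortest path: 5 -> 6
Total weight: 3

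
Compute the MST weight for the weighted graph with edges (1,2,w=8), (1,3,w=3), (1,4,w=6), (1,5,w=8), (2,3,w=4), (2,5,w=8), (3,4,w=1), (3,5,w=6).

Apply Kruskal's algorithm (sort edges by weight, add if no cycle):

Sorted edges by weight:
  (3,4) w=1
  (1,3) w=3
  (2,3) w=4
  (1,4) w=6
  (3,5) w=6
  (1,2) w=8
  (1,5) w=8
  (2,5) w=8

Add edge (3,4) w=1 -- no cycle. Running total: 1
Add edge (1,3) w=3 -- no cycle. Running total: 4
Add edge (2,3) w=4 -- no cycle. Running total: 8
Skip edge (1,4) w=6 -- would create cycle
Add edge (3,5) w=6 -- no cycle. Running total: 14

MST edges: (3,4,w=1), (1,3,w=3), (2,3,w=4), (3,5,w=6)
Total MST weight: 1 + 3 + 4 + 6 = 14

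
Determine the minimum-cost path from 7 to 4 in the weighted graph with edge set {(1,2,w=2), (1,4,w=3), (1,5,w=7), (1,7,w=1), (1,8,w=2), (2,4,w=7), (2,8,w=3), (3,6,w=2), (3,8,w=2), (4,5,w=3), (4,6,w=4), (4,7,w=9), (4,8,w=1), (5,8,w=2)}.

Step 1: Build adjacency list with weights:
  1: 2(w=2), 4(w=3), 5(w=7), 7(w=1), 8(w=2)
  2: 1(w=2), 4(w=7), 8(w=3)
  3: 6(w=2), 8(w=2)
  4: 1(w=3), 2(w=7), 5(w=3), 6(w=4), 7(w=9), 8(w=1)
  5: 1(w=7), 4(w=3), 8(w=2)
  6: 3(w=2), 4(w=4)
  7: 1(w=1), 4(w=9)
  8: 1(w=2), 2(w=3), 3(w=2), 4(w=1), 5(w=2)

Step 2: Apply Dijkstra's algorithm from vertex 7:
  Visit vertex 7 (distance=0)
    Update dist[1] = 1
    Update dist[4] = 9
  Visit vertex 1 (distance=1)
    Update dist[2] = 3
    Update dist[4] = 4
    Update dist[5] = 8
    Update dist[8] = 3
  Visit vertex 2 (distance=3)
  Visit vertex 8 (distance=3)
    Update dist[3] = 5
    Update dist[5] = 5
  Visit vertex 4 (distance=4)
    Update dist[6] = 8

Step 3: Shortest path: 7 -> 1 -> 4
Total weight: 1 + 3 = 4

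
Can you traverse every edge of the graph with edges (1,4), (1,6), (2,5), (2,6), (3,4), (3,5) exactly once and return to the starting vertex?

Step 1: Find the degree of each vertex:
  deg(1) = 2
  deg(2) = 2
  deg(3) = 2
  deg(4) = 2
  deg(5) = 2
  deg(6) = 2

Step 2: Count vertices with odd degree:
  All vertices have even degree (0 odd-degree vertices)

Step 3: Apply Euler's theorem:
  - Eulerian circuit exists iff graph is connected and all vertices have even degree
  - Eulerian path exists iff graph is connected and has 0 or 2 odd-degree vertices

Graph is connected with 0 odd-degree vertices.
Both Eulerian circuit and Eulerian path exist.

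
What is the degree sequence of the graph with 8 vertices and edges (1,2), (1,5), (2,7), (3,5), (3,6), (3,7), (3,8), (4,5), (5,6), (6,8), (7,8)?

Step 1: Count edges incident to each vertex:
  deg(1) = 2 (neighbors: 2, 5)
  deg(2) = 2 (neighbors: 1, 7)
  deg(3) = 4 (neighbors: 5, 6, 7, 8)
  deg(4) = 1 (neighbors: 5)
  deg(5) = 4 (neighbors: 1, 3, 4, 6)
  deg(6) = 3 (neighbors: 3, 5, 8)
  deg(7) = 3 (neighbors: 2, 3, 8)
  deg(8) = 3 (neighbors: 3, 6, 7)

Step 2: Sort degrees in non-increasing order:
  Degrees: [2, 2, 4, 1, 4, 3, 3, 3] -> sorted: [4, 4, 3, 3, 3, 2, 2, 1]

Degree sequence: [4, 4, 3, 3, 3, 2, 2, 1]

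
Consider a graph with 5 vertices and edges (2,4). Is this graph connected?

Step 1: Build adjacency list from edges:
  1: (none)
  2: 4
  3: (none)
  4: 2
  5: (none)

Step 2: Run BFS/DFS from vertex 1:
  Visited: {1}
  Reached 1 of 5 vertices

Step 3: Only 1 of 5 vertices reached. Graph is disconnected.
Connected components: {1}, {2, 4}, {3}, {5}
Answer: No, the graph is not connected (4 components).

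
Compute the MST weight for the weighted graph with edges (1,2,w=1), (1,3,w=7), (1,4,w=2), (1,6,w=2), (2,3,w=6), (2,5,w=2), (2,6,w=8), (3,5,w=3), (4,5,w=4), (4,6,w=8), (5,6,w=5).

Apply Kruskal's algorithm (sort edges by weight, add if no cycle):

Sorted edges by weight:
  (1,2) w=1
  (1,4) w=2
  (1,6) w=2
  (2,5) w=2
  (3,5) w=3
  (4,5) w=4
  (5,6) w=5
  (2,3) w=6
  (1,3) w=7
  (2,6) w=8
  (4,6) w=8

Add edge (1,2) w=1 -- no cycle. Running total: 1
Add edge (1,4) w=2 -- no cycle. Running total: 3
Add edge (1,6) w=2 -- no cycle. Running total: 5
Add edge (2,5) w=2 -- no cycle. Running total: 7
Add edge (3,5) w=3 -- no cycle. Running total: 10

MST edges: (1,2,w=1), (1,4,w=2), (1,6,w=2), (2,5,w=2), (3,5,w=3)
Total MST weight: 1 + 2 + 2 + 2 + 3 = 10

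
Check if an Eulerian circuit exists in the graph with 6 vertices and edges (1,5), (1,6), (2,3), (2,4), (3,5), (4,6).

Step 1: Find the degree of each vertex:
  deg(1) = 2
  deg(2) = 2
  deg(3) = 2
  deg(4) = 2
  deg(5) = 2
  deg(6) = 2

Step 2: Count vertices with odd degree:
  All vertices have even degree (0 odd-degree vertices)

Step 3: Apply Euler's theorem:
  - Eulerian circuit exists iff graph is connected and all vertices have even degree
  - Eulerian path exists iff graph is connected and has 0 or 2 odd-degree vertices

Graph is connected with 0 odd-degree vertices.
Both Eulerian circuit and Eulerian path exist.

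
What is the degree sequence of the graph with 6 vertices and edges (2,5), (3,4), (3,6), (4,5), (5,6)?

Step 1: Count edges incident to each vertex:
  deg(1) = 0 (neighbors: none)
  deg(2) = 1 (neighbors: 5)
  deg(3) = 2 (neighbors: 4, 6)
  deg(4) = 2 (neighbors: 3, 5)
  deg(5) = 3 (neighbors: 2, 4, 6)
  deg(6) = 2 (neighbors: 3, 5)

Step 2: Sort degrees in non-increasing order:
  Degrees: [0, 1, 2, 2, 3, 2] -> sorted: [3, 2, 2, 2, 1, 0]

Degree sequence: [3, 2, 2, 2, 1, 0]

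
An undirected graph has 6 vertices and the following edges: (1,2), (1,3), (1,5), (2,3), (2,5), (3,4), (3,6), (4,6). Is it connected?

Step 1: Build adjacency list from edges:
  1: 2, 3, 5
  2: 1, 3, 5
  3: 1, 2, 4, 6
  4: 3, 6
  5: 1, 2
  6: 3, 4

Step 2: Run BFS/DFS from vertex 1:
  Visited: {1, 2, 3, 5, 4, 6}
  Reached 6 of 6 vertices

Step 3: All 6 vertices reached from vertex 1, so the graph is connected.
Answer: Yes, the graph is connected.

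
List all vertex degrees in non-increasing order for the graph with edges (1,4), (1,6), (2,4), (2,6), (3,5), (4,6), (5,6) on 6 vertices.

Step 1: Count edges incident to each vertex:
  deg(1) = 2 (neighbors: 4, 6)
  deg(2) = 2 (neighbors: 4, 6)
  deg(3) = 1 (neighbors: 5)
  deg(4) = 3 (neighbors: 1, 2, 6)
  deg(5) = 2 (neighbors: 3, 6)
  deg(6) = 4 (neighbors: 1, 2, 4, 5)

Step 2: Sort degrees in non-increasing order:
  Degrees: [2, 2, 1, 3, 2, 4] -> sorted: [4, 3, 2, 2, 2, 1]

Degree sequence: [4, 3, 2, 2, 2, 1]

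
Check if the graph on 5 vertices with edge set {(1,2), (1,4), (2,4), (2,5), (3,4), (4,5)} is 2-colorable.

Step 1: Attempt 2-coloring using BFS:
  Start at vertex 1, assign color 0
  Color vertex 2 with color 1 (neighbor of 1)
  Color vertex 4 with color 1 (neighbor of 1)

Step 2: Conflict found! Vertices 2 and 4 are adjacent but have the same color.
This means the graph contains an odd cycle.

The graph is NOT bipartite.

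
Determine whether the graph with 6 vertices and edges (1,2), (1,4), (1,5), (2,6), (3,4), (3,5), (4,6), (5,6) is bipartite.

Step 1: Attempt 2-coloring using BFS:
  Start at vertex 1, assign color 0
  Color vertex 2 with color 1 (neighbor of 1)
  Color vertex 4 with color 1 (neighbor of 1)
  Color vertex 5 with color 1 (neighbor of 1)
  Color vertex 6 with color 0 (neighbor of 2)
  Color vertex 3 with color 0 (neighbor of 4)

Step 2: 2-coloring succeeded. No conflicts found.
  Set A (color 0): {1, 3, 6}
  Set B (color 1): {2, 4, 5}

The graph is bipartite with partition {1, 3, 6}, {2, 4, 5}.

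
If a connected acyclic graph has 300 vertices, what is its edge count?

A tree on n vertices always has exactly n - 1 edges.
For n = 300: edges = 300 - 1 = 299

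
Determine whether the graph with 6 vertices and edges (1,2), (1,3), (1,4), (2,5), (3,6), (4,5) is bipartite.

Step 1: Attempt 2-coloring using BFS:
  Start at vertex 1, assign color 0
  Color vertex 2 with color 1 (neighbor of 1)
  Color vertex 3 with color 1 (neighbor of 1)
  Color vertex 4 with color 1 (neighbor of 1)
  Color vertex 5 with color 0 (neighbor of 2)
  Color vertex 6 with color 0 (neighbor of 3)

Step 2: 2-coloring succeeded. No conflicts found.
  Set A (color 0): {1, 5, 6}
  Set B (color 1): {2, 3, 4}

The graph is bipartite with partition {1, 5, 6}, {2, 3, 4}.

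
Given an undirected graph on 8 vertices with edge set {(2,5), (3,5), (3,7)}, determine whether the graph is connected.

Step 1: Build adjacency list from edges:
  1: (none)
  2: 5
  3: 5, 7
  4: (none)
  5: 2, 3
  6: (none)
  7: 3
  8: (none)

Step 2: Run BFS/DFS from vertex 1:
  Visited: {1}
  Reached 1 of 8 vertices

Step 3: Only 1 of 8 vertices reached. Graph is disconnected.
Connected components: {1}, {2, 3, 5, 7}, {4}, {6}, {8}
Answer: No, the graph is not connected (5 components).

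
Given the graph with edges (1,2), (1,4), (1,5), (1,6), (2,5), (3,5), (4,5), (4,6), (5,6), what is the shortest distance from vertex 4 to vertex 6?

Step 1: Build adjacency list:
  1: 2, 4, 5, 6
  2: 1, 5
  3: 5
  4: 1, 5, 6
  5: 1, 2, 3, 4, 6
  6: 1, 4, 5

Step 2: BFS from vertex 4 to find shortest path to 6:
  vertex 1 reached at distance 1
  vertex 5 reached at distance 1
  vertex 6 reached at distance 1

Step 3: Shortest path: 4 -> 6
Path length: 1 edge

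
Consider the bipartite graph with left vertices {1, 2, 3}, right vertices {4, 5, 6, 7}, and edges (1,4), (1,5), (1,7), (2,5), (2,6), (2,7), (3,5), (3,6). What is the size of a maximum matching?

Step 1: List the neighbors of each left vertex:
  1: 4, 5, 7
  2: 5, 6, 7
  3: 5, 6

Step 2: Greedily match left vertices, then look for augmenting paths:
  Match 1 -- 4
  Match 2 -- 5
  Match 3 -- 6
  No augmenting path remains.

Step 3: Verify this is maximum:
  Matching size 3 = min(|L|, |R|) = min(3, 4), which is an upper bound, so this matching is maximum.

Maximum matching: {(1,4), (2,5), (3,6)}
Size: 3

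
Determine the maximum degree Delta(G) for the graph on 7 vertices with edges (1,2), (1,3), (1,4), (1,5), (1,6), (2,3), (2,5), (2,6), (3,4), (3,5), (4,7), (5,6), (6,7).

Step 1: Count edges incident to each vertex:
  deg(1) = 5 (neighbors: 2, 3, 4, 5, 6)
  deg(2) = 4 (neighbors: 1, 3, 5, 6)
  deg(3) = 4 (neighbors: 1, 2, 4, 5)
  deg(4) = 3 (neighbors: 1, 3, 7)
  deg(5) = 4 (neighbors: 1, 2, 3, 6)
  deg(6) = 4 (neighbors: 1, 2, 5, 7)
  deg(7) = 2 (neighbors: 4, 6)

Step 2: Find maximum:
  max(5, 4, 4, 3, 4, 4, 2) = 5 (vertex 1)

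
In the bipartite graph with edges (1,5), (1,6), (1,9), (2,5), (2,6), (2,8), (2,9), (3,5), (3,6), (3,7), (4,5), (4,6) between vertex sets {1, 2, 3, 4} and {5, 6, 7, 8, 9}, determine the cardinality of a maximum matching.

Step 1: List the neighbors of each left vertex:
  1: 5, 6, 9
  2: 5, 6, 8, 9
  3: 5, 6, 7
  4: 5, 6

Step 2: Greedily match left vertices, then look for augmenting paths:
  Match 1 -- 9
  Match 2 -- 6
  Match 3 -- 7
  Match 4 -- 5
  No augmenting path remains.

Step 3: Verify this is maximum:
  Matching size 4 = min(|L|, |R|) = min(4, 5), which is an upper bound, so this matching is maximum.

Maximum matching: {(1,9), (2,6), (3,7), (4,5)}
Size: 4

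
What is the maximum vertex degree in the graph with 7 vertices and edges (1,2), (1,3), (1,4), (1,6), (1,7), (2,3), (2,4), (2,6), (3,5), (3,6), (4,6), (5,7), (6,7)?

Step 1: Count edges incident to each vertex:
  deg(1) = 5 (neighbors: 2, 3, 4, 6, 7)
  deg(2) = 4 (neighbors: 1, 3, 4, 6)
  deg(3) = 4 (neighbors: 1, 2, 5, 6)
  deg(4) = 3 (neighbors: 1, 2, 6)
  deg(5) = 2 (neighbors: 3, 7)
  deg(6) = 5 (neighbors: 1, 2, 3, 4, 7)
  deg(7) = 3 (neighbors: 1, 5, 6)

Step 2: Find maximum:
  max(5, 4, 4, 3, 2, 5, 3) = 5 (vertex 1)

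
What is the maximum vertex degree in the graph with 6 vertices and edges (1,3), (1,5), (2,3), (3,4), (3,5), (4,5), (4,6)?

Step 1: Count edges incident to each vertex:
  deg(1) = 2 (neighbors: 3, 5)
  deg(2) = 1 (neighbors: 3)
  deg(3) = 4 (neighbors: 1, 2, 4, 5)
  deg(4) = 3 (neighbors: 3, 5, 6)
  deg(5) = 3 (neighbors: 1, 3, 4)
  deg(6) = 1 (neighbors: 4)

Step 2: Find maximum:
  max(2, 1, 4, 3, 3, 1) = 4 (vertex 3)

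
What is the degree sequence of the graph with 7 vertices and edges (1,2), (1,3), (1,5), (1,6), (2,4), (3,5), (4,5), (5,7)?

Step 1: Count edges incident to each vertex:
  deg(1) = 4 (neighbors: 2, 3, 5, 6)
  deg(2) = 2 (neighbors: 1, 4)
  deg(3) = 2 (neighbors: 1, 5)
  deg(4) = 2 (neighbors: 2, 5)
  deg(5) = 4 (neighbors: 1, 3, 4, 7)
  deg(6) = 1 (neighbors: 1)
  deg(7) = 1 (neighbors: 5)

Step 2: Sort degrees in non-increasing order:
  Degrees: [4, 2, 2, 2, 4, 1, 1] -> sorted: [4, 4, 2, 2, 2, 1, 1]

Degree sequence: [4, 4, 2, 2, 2, 1, 1]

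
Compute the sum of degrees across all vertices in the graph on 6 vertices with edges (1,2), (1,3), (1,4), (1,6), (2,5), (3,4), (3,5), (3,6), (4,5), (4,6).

Step 1: Count edges incident to each vertex:
  deg(1) = 4 (neighbors: 2, 3, 4, 6)
  deg(2) = 2 (neighbors: 1, 5)
  deg(3) = 4 (neighbors: 1, 4, 5, 6)
  deg(4) = 4 (neighbors: 1, 3, 5, 6)
  deg(5) = 3 (neighbors: 2, 3, 4)
  deg(6) = 3 (neighbors: 1, 3, 4)

Step 2: Sum all degrees:
  4 + 2 + 4 + 4 + 3 + 3 = 20

Verification: sum of degrees = 2 * |E| = 2 * 10 = 20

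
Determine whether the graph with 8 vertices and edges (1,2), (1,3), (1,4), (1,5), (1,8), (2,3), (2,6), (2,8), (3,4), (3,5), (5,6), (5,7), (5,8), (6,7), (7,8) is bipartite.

Step 1: Attempt 2-coloring using BFS:
  Start at vertex 1, assign color 0
  Color vertex 2 with color 1 (neighbor of 1)
  Color vertex 3 with color 1 (neighbor of 1)
  Color vertex 4 with color 1 (neighbor of 1)
  Color vertex 5 with color 1 (neighbor of 1)
  Color vertex 8 with color 1 (neighbor of 1)

Step 2: Conflict found! Vertices 2 and 3 are adjacent but have the same color.
This means the graph contains an odd cycle.

The graph is NOT bipartite.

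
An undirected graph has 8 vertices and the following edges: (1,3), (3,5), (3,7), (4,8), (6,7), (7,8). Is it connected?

Step 1: Build adjacency list from edges:
  1: 3
  2: (none)
  3: 1, 5, 7
  4: 8
  5: 3
  6: 7
  7: 3, 6, 8
  8: 4, 7

Step 2: Run BFS/DFS from vertex 1:
  Visited: {1, 3, 5, 7, 6, 8, 4}
  Reached 7 of 8 vertices

Step 3: Only 7 of 8 vertices reached. Graph is disconnected.
Connected components: {1, 3, 4, 5, 6, 7, 8}, {2}
Answer: No, the graph is not connected (2 components).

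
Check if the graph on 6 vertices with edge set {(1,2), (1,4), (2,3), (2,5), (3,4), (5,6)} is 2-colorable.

Step 1: Attempt 2-coloring using BFS:
  Start at vertex 1, assign color 0
  Color vertex 2 with color 1 (neighbor of 1)
  Color vertex 4 with color 1 (neighbor of 1)
  Color vertex 3 with color 0 (neighbor of 2)
  Color vertex 5 with color 0 (neighbor of 2)
  Color vertex 6 with color 1 (neighbor of 5)

Step 2: 2-coloring succeeded. No conflicts found.
  Set A (color 0): {1, 3, 5}
  Set B (color 1): {2, 4, 6}

The graph is bipartite with partition {1, 3, 5}, {2, 4, 6}.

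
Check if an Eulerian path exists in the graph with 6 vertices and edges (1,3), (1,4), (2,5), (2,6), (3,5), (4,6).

Step 1: Find the degree of each vertex:
  deg(1) = 2
  deg(2) = 2
  deg(3) = 2
  deg(4) = 2
  deg(5) = 2
  deg(6) = 2

Step 2: Count vertices with odd degree:
  All vertices have even degree (0 odd-degree vertices)

Step 3: Apply Euler's theorem:
  - Eulerian circuit exists iff graph is connected and all vertices have even degree
  - Eulerian path exists iff graph is connected and has 0 or 2 odd-degree vertices

Graph is connected with 0 odd-degree vertices.
Both Eulerian circuit and Eulerian path exist.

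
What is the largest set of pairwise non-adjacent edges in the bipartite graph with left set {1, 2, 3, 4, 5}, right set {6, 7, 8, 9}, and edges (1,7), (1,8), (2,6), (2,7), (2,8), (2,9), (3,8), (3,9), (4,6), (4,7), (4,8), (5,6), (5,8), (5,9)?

Step 1: List the neighbors of each left vertex:
  1: 7, 8
  2: 6, 7, 8, 9
  3: 8, 9
  4: 6, 7, 8
  5: 6, 8, 9

Step 2: Greedily match left vertices, then look for augmenting paths:
  Match 1 -- 7
  Match 2 -- 6
  Match 3 -- 8
  Match 5 -- 9
  No augmenting path remains.

Step 3: Verify this is maximum:
  Matching size 4 = min(|L|, |R|) = min(5, 4), which is an upper bound, so this matching is maximum.

Maximum matching: {(1,7), (2,6), (3,8), (5,9)}
Size: 4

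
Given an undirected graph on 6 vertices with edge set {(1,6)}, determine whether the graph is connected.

Step 1: Build adjacency list from edges:
  1: 6
  2: (none)
  3: (none)
  4: (none)
  5: (none)
  6: 1

Step 2: Run BFS/DFS from vertex 1:
  Visited: {1, 6}
  Reached 2 of 6 vertices

Step 3: Only 2 of 6 vertices reached. Graph is disconnected.
Connected components: {1, 6}, {2}, {3}, {4}, {5}
Answer: No, the graph is not connected (5 components).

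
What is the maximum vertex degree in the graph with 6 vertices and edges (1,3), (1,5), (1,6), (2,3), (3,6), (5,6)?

Step 1: Count edges incident to each vertex:
  deg(1) = 3 (neighbors: 3, 5, 6)
  deg(2) = 1 (neighbors: 3)
  deg(3) = 3 (neighbors: 1, 2, 6)
  deg(4) = 0 (neighbors: none)
  deg(5) = 2 (neighbors: 1, 6)
  deg(6) = 3 (neighbors: 1, 3, 5)

Step 2: Find maximum:
  max(3, 1, 3, 0, 2, 3) = 3 (vertex 1)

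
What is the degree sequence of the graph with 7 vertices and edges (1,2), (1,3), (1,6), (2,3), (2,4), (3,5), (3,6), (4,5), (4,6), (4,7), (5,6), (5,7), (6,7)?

Step 1: Count edges incident to each vertex:
  deg(1) = 3 (neighbors: 2, 3, 6)
  deg(2) = 3 (neighbors: 1, 3, 4)
  deg(3) = 4 (neighbors: 1, 2, 5, 6)
  deg(4) = 4 (neighbors: 2, 5, 6, 7)
  deg(5) = 4 (neighbors: 3, 4, 6, 7)
  deg(6) = 5 (neighbors: 1, 3, 4, 5, 7)
  deg(7) = 3 (neighbors: 4, 5, 6)

Step 2: Sort degrees in non-increasing order:
  Degrees: [3, 3, 4, 4, 4, 5, 3] -> sorted: [5, 4, 4, 4, 3, 3, 3]

Degree sequence: [5, 4, 4, 4, 3, 3, 3]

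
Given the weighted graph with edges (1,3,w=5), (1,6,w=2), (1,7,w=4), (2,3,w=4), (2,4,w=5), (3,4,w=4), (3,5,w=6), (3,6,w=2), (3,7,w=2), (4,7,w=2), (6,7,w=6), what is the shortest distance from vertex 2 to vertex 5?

Step 1: Build adjacency list with weights:
  1: 3(w=5), 6(w=2), 7(w=4)
  2: 3(w=4), 4(w=5)
  3: 1(w=5), 2(w=4), 4(w=4), 5(w=6), 6(w=2), 7(w=2)
  4: 2(w=5), 3(w=4), 7(w=2)
  5: 3(w=6)
  6: 1(w=2), 3(w=2), 7(w=6)
  7: 1(w=4), 3(w=2), 4(w=2), 6(w=6)

Step 2: Apply Dijkstra's algorithm from vertex 2:
  Visit vertex 2 (distance=0)
    Update dist[3] = 4
    Update dist[4] = 5
  Visit vertex 3 (distance=4)
    Update dist[1] = 9
    Update dist[5] = 10
    Update dist[6] = 6
    Update dist[7] = 6
  Visit vertex 4 (distance=5)
  Visit vertex 6 (distance=6)
    Update dist[1] = 8
  Visit vertex 7 (distance=6)
  Visit vertex 1 (distance=8)
  Visit vertex 5 (distance=10)

Step 3: Shortest path: 2 -> 3 -> 5
Total weight: 4 + 6 = 10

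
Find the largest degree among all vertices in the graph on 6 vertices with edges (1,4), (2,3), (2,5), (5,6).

Step 1: Count edges incident to each vertex:
  deg(1) = 1 (neighbors: 4)
  deg(2) = 2 (neighbors: 3, 5)
  deg(3) = 1 (neighbors: 2)
  deg(4) = 1 (neighbors: 1)
  deg(5) = 2 (neighbors: 2, 6)
  deg(6) = 1 (neighbors: 5)

Step 2: Find maximum:
  max(1, 2, 1, 1, 2, 1) = 2 (vertex 2)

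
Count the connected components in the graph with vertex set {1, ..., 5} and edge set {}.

Step 1: Build adjacency list from edges:
  1: (none)
  2: (none)
  3: (none)
  4: (none)
  5: (none)

Step 2: Run BFS/DFS from vertex 1:
  Visited: {1}
  Reached 1 of 5 vertices

Step 3: Only 1 of 5 vertices reached. Graph is disconnected.
Connected components: {1}, {2}, {3}, {4}, {5}
Number of connected components: 5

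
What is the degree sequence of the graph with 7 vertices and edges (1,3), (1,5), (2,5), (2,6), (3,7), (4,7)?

Step 1: Count edges incident to each vertex:
  deg(1) = 2 (neighbors: 3, 5)
  deg(2) = 2 (neighbors: 5, 6)
  deg(3) = 2 (neighbors: 1, 7)
  deg(4) = 1 (neighbors: 7)
  deg(5) = 2 (neighbors: 1, 2)
  deg(6) = 1 (neighbors: 2)
  deg(7) = 2 (neighbors: 3, 4)

Step 2: Sort degrees in non-increasing order:
  Degrees: [2, 2, 2, 1, 2, 1, 2] -> sorted: [2, 2, 2, 2, 2, 1, 1]

Degree sequence: [2, 2, 2, 2, 2, 1, 1]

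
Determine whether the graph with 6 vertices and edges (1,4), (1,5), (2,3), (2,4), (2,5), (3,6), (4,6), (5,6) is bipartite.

Step 1: Attempt 2-coloring using BFS:
  Start at vertex 1, assign color 0
  Color vertex 4 with color 1 (neighbor of 1)
  Color vertex 5 with color 1 (neighbor of 1)
  Color vertex 2 with color 0 (neighbor of 4)
  Color vertex 6 with color 0 (neighbor of 4)
  Color vertex 3 with color 1 (neighbor of 2)

Step 2: 2-coloring succeeded. No conflicts found.
  Set A (color 0): {1, 2, 6}
  Set B (color 1): {3, 4, 5}

The graph is bipartite with partition {1, 2, 6}, {3, 4, 5}.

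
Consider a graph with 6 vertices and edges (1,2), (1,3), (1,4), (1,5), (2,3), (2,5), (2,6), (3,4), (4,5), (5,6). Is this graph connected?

Step 1: Build adjacency list from edges:
  1: 2, 3, 4, 5
  2: 1, 3, 5, 6
  3: 1, 2, 4
  4: 1, 3, 5
  5: 1, 2, 4, 6
  6: 2, 5

Step 2: Run BFS/DFS from vertex 1:
  Visited: {1, 2, 3, 4, 5, 6}
  Reached 6 of 6 vertices

Step 3: All 6 vertices reached from vertex 1, so the graph is connected.
Answer: Yes, the graph is connected.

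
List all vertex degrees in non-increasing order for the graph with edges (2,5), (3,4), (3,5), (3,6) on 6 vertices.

Step 1: Count edges incident to each vertex:
  deg(1) = 0 (neighbors: none)
  deg(2) = 1 (neighbors: 5)
  deg(3) = 3 (neighbors: 4, 5, 6)
  deg(4) = 1 (neighbors: 3)
  deg(5) = 2 (neighbors: 2, 3)
  deg(6) = 1 (neighbors: 3)

Step 2: Sort degrees in non-increasing order:
  Degrees: [0, 1, 3, 1, 2, 1] -> sorted: [3, 2, 1, 1, 1, 0]

Degree sequence: [3, 2, 1, 1, 1, 0]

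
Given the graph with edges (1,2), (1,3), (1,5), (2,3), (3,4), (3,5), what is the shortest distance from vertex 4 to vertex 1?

Step 1: Build adjacency list:
  1: 2, 3, 5
  2: 1, 3
  3: 1, 2, 4, 5
  4: 3
  5: 1, 3

Step 2: BFS from vertex 4 to find shortest path to 1:
  vertex 3 reached at distance 1
  vertex 1 reached at distance 2

Step 3: Shortest path: 4 -> 3 -> 1
Path length: 2 edges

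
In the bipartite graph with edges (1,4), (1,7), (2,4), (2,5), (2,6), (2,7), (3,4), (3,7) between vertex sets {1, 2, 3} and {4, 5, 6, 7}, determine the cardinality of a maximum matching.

Step 1: List the neighbors of each left vertex:
  1: 4, 7
  2: 4, 5, 6, 7
  3: 4, 7

Step 2: Greedily match left vertices, then look for augmenting paths:
  Match 1 -- 4
  Match 2 -- 5
  Match 3 -- 7
  No augmenting path remains.

Step 3: Verify this is maximum:
  Matching size 3 = min(|L|, |R|) = min(3, 4), which is an upper bound, so this matching is maximum.

Maximum matching: {(1,4), (2,5), (3,7)}
Size: 3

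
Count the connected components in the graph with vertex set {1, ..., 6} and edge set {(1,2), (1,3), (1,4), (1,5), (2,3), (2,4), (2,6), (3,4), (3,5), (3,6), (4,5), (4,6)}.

Step 1: Build adjacency list from edges:
  1: 2, 3, 4, 5
  2: 1, 3, 4, 6
  3: 1, 2, 4, 5, 6
  4: 1, 2, 3, 5, 6
  5: 1, 3, 4
  6: 2, 3, 4

Step 2: Run BFS/DFS from vertex 1:
  Visited: {1, 2, 3, 4, 5, 6}
  Reached 6 of 6 vertices

Step 3: All 6 vertices reached from vertex 1, so the graph is connected.
Number of connected components: 1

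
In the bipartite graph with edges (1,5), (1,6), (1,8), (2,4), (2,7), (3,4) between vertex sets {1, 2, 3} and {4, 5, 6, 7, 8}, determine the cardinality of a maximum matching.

Step 1: List the neighbors of each left vertex:
  1: 5, 6, 8
  2: 4, 7
  3: 4

Step 2: Greedily match left vertices, then look for augmenting paths:
  Match 1 -- 5
  Match 2 -- 7
  Match 3 -- 4
  No augmenting path remains.

Step 3: Verify this is maximum:
  Matching size 3 = min(|L|, |R|) = min(3, 5), which is an upper bound, so this matching is maximum.

Maximum matching: {(1,5), (2,7), (3,4)}
Size: 3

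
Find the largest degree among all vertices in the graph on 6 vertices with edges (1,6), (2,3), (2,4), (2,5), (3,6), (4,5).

Step 1: Count edges incident to each vertex:
  deg(1) = 1 (neighbors: 6)
  deg(2) = 3 (neighbors: 3, 4, 5)
  deg(3) = 2 (neighbors: 2, 6)
  deg(4) = 2 (neighbors: 2, 5)
  deg(5) = 2 (neighbors: 2, 4)
  deg(6) = 2 (neighbors: 1, 3)

Step 2: Find maximum:
  max(1, 3, 2, 2, 2, 2) = 3 (vertex 2)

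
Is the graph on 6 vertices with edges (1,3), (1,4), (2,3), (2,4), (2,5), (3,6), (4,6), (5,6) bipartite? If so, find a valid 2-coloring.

Step 1: Attempt 2-coloring using BFS:
  Start at vertex 1, assign color 0
  Color vertex 3 with color 1 (neighbor of 1)
  Color vertex 4 with color 1 (neighbor of 1)
  Color vertex 2 with color 0 (neighbor of 3)
  Color vertex 6 with color 0 (neighbor of 3)
  Color vertex 5 with color 1 (neighbor of 2)

Step 2: 2-coloring succeeded. No conflicts found.
  Set A (color 0): {1, 2, 6}
  Set B (color 1): {3, 4, 5}

The graph is bipartite with partition {1, 2, 6}, {3, 4, 5}.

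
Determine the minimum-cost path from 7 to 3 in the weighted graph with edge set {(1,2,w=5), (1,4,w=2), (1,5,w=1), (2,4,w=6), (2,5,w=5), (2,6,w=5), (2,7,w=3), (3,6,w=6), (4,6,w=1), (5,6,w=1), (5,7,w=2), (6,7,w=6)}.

Step 1: Build adjacency list with weights:
  1: 2(w=5), 4(w=2), 5(w=1)
  2: 1(w=5), 4(w=6), 5(w=5), 6(w=5), 7(w=3)
  3: 6(w=6)
  4: 1(w=2), 2(w=6), 6(w=1)
  5: 1(w=1), 2(w=5), 6(w=1), 7(w=2)
  6: 2(w=5), 3(w=6), 4(w=1), 5(w=1), 7(w=6)
  7: 2(w=3), 5(w=2), 6(w=6)

Step 2: Apply Dijkstra's algorithm from vertex 7:
  Visit vertex 7 (distance=0)
    Update dist[2] = 3
    Update dist[5] = 2
    Update dist[6] = 6
  Visit vertex 5 (distance=2)
    Update dist[1] = 3
    Update dist[6] = 3
  Visit vertex 1 (distance=3)
    Update dist[4] = 5
  Visit vertex 2 (distance=3)
  Visit vertex 6 (distance=3)
    Update dist[3] = 9
    Update dist[4] = 4
  Visit vertex 4 (distance=4)
  Visit vertex 3 (distance=9)

Step 3: Shortest path: 7 -> 5 -> 6 -> 3
Total weight: 2 + 1 + 6 = 9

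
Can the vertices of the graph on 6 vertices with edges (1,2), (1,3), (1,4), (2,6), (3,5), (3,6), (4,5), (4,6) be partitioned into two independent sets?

Step 1: Attempt 2-coloring using BFS:
  Start at vertex 1, assign color 0
  Color vertex 2 with color 1 (neighbor of 1)
  Color vertex 3 with color 1 (neighbor of 1)
  Color vertex 4 with color 1 (neighbor of 1)
  Color vertex 6 with color 0 (neighbor of 2)
  Color vertex 5 with color 0 (neighbor of 3)

Step 2: 2-coloring succeeded. No conflicts found.
  Set A (color 0): {1, 5, 6}
  Set B (color 1): {2, 3, 4}

The graph is bipartite with partition {1, 5, 6}, {2, 3, 4}.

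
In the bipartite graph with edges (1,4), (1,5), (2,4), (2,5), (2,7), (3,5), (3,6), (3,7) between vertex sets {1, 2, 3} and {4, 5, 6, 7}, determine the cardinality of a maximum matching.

Step 1: List the neighbors of each left vertex:
  1: 4, 5
  2: 4, 5, 7
  3: 5, 6, 7

Step 2: Greedily match left vertices, then look for augmenting paths:
  Match 1 -- 4
  Match 2 -- 5
  Match 3 -- 6
  No augmenting path remains.

Step 3: Verify this is maximum:
  Matching size 3 = min(|L|, |R|) = min(3, 4), which is an upper bound, so this matching is maximum.

Maximum matching: {(1,4), (2,5), (3,6)}
Size: 3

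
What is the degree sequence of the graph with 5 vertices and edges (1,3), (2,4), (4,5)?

Step 1: Count edges incident to each vertex:
  deg(1) = 1 (neighbors: 3)
  deg(2) = 1 (neighbors: 4)
  deg(3) = 1 (neighbors: 1)
  deg(4) = 2 (neighbors: 2, 5)
  deg(5) = 1 (neighbors: 4)

Step 2: Sort degrees in non-increasing order:
  Degrees: [1, 1, 1, 2, 1] -> sorted: [2, 1, 1, 1, 1]

Degree sequence: [2, 1, 1, 1, 1]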